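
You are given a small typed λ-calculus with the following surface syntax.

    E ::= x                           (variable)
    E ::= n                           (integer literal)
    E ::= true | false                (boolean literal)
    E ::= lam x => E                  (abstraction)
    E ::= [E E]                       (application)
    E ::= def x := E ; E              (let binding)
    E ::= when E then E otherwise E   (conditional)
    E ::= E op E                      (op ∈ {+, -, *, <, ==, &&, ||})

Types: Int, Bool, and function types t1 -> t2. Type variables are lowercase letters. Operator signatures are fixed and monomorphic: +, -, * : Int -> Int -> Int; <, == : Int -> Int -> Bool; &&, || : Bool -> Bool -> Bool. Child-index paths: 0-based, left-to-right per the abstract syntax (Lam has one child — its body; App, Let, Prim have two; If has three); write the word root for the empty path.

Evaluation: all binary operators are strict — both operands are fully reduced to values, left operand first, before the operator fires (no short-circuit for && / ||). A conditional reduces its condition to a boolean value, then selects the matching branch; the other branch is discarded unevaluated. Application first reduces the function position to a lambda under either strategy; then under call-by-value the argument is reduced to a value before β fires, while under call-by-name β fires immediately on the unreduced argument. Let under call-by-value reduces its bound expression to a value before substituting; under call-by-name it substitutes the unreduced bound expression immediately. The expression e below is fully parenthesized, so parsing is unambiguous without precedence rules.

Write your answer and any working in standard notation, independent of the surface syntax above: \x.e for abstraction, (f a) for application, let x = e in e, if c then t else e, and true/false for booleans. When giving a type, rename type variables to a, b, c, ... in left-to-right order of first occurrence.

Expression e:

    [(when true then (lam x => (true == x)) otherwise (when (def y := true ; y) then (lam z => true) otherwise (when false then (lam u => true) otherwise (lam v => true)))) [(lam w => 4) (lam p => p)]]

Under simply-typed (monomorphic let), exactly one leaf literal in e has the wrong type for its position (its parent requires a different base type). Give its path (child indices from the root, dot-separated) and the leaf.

Answer: 0.1.0.0 : true

Working:
  unify Bool ~ Bool
  unify Bool ~ Int
  FAIL: mismatch Bool ~ Int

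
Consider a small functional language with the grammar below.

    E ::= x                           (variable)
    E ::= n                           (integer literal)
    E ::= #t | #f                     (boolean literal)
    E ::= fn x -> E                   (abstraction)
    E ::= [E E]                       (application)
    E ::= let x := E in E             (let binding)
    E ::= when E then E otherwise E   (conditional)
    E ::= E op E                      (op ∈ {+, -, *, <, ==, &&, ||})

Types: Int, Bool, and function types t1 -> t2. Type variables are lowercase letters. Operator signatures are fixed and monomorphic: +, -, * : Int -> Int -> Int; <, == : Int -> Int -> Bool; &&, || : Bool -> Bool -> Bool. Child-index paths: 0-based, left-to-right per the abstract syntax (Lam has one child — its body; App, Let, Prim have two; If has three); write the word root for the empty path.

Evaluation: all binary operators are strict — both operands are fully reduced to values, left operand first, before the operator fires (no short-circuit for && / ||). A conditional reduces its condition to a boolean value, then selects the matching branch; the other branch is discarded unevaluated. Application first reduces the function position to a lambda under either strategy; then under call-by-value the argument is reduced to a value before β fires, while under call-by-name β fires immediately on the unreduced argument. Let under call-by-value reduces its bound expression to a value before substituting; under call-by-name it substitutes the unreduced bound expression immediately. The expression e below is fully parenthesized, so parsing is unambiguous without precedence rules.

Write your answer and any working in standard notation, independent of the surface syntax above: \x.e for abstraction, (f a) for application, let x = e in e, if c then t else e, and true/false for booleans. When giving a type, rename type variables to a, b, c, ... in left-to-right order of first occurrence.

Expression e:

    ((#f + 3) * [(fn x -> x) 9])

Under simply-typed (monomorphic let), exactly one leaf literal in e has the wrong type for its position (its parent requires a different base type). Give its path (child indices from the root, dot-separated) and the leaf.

Answer: 0.0 : false

Trace:
  unify Bool ~ Int
  FAIL: mismatch Bool ~ Int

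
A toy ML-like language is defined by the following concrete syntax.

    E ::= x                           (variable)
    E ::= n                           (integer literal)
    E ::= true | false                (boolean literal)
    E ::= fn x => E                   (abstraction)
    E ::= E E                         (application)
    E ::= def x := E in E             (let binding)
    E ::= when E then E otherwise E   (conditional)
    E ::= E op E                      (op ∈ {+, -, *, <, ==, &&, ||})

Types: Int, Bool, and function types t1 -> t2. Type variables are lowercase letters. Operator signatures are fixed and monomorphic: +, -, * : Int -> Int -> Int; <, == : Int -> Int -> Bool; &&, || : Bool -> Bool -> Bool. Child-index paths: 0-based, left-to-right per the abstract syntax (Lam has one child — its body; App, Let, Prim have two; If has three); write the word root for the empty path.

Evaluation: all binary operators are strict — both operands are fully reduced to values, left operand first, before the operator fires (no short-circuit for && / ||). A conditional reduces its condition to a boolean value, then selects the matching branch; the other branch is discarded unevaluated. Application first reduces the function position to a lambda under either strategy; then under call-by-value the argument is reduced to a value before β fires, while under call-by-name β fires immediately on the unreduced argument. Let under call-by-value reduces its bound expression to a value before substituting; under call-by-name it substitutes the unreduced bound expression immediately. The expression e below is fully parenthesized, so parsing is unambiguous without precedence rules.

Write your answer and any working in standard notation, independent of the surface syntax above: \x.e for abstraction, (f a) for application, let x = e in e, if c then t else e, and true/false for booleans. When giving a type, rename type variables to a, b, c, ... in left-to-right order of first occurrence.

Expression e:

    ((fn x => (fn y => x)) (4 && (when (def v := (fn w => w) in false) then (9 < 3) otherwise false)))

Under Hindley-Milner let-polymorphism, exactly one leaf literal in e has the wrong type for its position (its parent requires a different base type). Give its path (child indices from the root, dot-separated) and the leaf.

Working:
x : a
\y._ : b -> a
\x._ : a -> b -> a
  unify Int ~ Bool
  FAIL: mismatch Int ~ Bool

Answer: 1.0 : 4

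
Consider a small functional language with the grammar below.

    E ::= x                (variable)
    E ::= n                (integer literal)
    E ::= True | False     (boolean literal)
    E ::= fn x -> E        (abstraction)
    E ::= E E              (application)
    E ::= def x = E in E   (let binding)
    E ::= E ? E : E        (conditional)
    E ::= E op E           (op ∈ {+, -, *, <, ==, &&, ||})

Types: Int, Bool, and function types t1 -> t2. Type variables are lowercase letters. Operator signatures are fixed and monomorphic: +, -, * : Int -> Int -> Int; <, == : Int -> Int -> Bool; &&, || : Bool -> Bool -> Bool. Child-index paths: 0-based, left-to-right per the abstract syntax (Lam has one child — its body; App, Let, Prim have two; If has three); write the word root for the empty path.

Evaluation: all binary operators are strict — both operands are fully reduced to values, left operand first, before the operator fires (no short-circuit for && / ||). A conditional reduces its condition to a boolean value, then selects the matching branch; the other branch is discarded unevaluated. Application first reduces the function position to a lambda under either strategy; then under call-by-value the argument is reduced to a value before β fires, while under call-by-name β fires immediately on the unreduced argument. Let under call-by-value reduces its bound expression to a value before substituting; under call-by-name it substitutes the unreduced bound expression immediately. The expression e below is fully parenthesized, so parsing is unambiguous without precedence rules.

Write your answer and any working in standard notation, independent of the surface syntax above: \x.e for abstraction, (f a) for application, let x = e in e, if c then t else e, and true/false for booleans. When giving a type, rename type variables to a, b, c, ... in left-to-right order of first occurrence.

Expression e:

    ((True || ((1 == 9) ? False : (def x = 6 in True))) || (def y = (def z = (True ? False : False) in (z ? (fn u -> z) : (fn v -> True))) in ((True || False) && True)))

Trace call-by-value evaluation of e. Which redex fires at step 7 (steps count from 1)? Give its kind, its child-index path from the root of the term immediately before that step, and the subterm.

Answer: if at 1.0 : (if false then (\u.false) else (\v.true))

Working:
step 0: ((true || (if (1 == 9) then false else (let x = 6 in true))) || (let y = (let z = (if true then false else false) in (if z then (\u.z) else (\v.true))) in ((true || false) && true)))
step 1: [delta@0.1.0] ((true || (if false then false else (let x = 6 in true))) || (let y = (let z = (if true then false else false) in (if z then (\u.z) else (\v.true))) in ((true || false) && true)))
step 2: [if@0.1] ((true || (let x = 6 in true)) || (let y = (let z = (if true then false else false) in (if z then (\u.z) else (\v.true))) in ((true || false) && true)))
step 3: [let@0.1] ((true || true) || (let y = (let z = (if true then false else false) in (if z then (\u.z) else (\v.true))) in ((true || false) && true)))
step 4: [delta@0] (true || (let y = (let z = (if true then false else false) in (if z then (\u.z) else (\v.true))) in ((true || false) && true)))
step 5: [if@1.0.0] (true || (let y = (let z = false in (if z then (\u.z) else (\v.true))) in ((true || false) && true)))
step 6: [let@1.0] (true || (let y = (if false then (\u.false) else (\v.true)) in ((true || false) && true)))
step 7: [if@1.0] (true || (let y = (\v.true) in ((true || false) && true)))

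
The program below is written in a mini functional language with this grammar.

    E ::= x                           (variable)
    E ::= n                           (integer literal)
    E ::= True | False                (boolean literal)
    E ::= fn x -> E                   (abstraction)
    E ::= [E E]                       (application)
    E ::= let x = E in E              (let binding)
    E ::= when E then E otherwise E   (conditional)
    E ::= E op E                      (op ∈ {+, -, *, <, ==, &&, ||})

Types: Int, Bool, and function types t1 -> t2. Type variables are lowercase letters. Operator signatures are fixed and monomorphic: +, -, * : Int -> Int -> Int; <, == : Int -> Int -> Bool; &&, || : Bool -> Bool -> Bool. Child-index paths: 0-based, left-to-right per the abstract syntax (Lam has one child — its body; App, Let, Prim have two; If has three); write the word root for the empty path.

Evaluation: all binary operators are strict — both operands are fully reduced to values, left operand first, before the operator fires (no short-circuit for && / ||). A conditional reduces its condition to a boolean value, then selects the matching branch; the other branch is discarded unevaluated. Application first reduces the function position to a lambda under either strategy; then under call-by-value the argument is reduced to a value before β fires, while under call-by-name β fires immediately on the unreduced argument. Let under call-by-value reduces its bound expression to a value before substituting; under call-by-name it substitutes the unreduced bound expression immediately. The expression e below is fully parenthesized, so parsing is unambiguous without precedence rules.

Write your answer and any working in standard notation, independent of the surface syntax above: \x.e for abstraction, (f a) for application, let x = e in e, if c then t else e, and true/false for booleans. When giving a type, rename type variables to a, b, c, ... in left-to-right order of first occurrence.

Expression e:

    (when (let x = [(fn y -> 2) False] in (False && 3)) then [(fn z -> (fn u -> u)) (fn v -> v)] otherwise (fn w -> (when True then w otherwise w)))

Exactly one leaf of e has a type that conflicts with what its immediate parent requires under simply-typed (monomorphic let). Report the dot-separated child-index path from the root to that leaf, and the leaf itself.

Answer: 0.1.1 : 3

Trace:
\y._ : a -> Int
  unify a -> Int ~ Bool -> b
  unify a ~ Bool
  unify Int ~ b
_ _ : Int
let x : Int
  unify Bool ~ Bool
  unify Int ~ Bool
  FAIL: mismatch Int ~ Bool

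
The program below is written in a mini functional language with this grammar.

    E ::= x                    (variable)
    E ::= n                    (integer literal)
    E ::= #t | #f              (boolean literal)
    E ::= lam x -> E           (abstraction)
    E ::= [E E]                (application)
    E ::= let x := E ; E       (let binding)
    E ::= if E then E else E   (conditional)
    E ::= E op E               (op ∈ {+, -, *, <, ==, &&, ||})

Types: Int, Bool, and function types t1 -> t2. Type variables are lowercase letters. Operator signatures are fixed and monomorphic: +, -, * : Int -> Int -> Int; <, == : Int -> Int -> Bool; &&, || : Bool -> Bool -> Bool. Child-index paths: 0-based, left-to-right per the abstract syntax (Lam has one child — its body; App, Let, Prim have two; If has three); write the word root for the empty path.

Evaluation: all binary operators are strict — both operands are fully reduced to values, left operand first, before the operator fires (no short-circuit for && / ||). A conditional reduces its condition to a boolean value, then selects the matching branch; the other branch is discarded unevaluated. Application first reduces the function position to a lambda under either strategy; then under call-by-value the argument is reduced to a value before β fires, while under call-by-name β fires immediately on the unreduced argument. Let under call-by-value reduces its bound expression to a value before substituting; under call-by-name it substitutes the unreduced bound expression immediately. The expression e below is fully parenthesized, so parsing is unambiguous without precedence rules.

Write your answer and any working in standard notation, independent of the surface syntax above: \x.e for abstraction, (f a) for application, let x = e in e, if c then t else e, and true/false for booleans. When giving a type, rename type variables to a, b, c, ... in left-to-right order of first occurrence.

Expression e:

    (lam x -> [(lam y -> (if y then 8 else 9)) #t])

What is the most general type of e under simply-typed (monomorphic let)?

Derivation:
y : b
  unify b ~ Bool
  unify Int ~ Int
\y._ : Bool -> Int
  unify Bool -> Int ~ Bool -> c
  unify Bool ~ Bool
  unify Int ~ c
_ _ : Int
\x._ : a -> Int

Answer: a -> Int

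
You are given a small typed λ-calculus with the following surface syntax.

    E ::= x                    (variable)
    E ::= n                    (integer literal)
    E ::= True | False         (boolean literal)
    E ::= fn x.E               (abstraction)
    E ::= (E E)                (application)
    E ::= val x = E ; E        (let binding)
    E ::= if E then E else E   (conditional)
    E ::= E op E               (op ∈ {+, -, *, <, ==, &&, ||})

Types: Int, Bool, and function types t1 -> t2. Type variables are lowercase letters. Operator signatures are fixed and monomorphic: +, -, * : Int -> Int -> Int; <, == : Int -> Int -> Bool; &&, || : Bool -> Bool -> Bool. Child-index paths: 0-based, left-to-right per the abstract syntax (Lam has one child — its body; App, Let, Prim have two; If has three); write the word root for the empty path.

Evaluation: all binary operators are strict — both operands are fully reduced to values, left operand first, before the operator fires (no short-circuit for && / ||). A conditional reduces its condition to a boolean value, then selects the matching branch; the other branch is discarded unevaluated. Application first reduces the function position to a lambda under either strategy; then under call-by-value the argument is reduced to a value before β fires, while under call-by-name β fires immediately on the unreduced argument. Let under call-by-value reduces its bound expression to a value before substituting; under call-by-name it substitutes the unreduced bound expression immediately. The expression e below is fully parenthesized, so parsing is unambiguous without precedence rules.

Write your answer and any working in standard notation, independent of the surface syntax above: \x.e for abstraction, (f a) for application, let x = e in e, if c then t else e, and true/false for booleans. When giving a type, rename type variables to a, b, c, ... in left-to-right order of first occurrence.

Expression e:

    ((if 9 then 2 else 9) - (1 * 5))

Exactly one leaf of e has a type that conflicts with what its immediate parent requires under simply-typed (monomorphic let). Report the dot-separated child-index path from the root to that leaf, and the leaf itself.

Answer: 0.0 : 9

Working:
  unify Int ~ Bool
  FAIL: mismatch Int ~ Bool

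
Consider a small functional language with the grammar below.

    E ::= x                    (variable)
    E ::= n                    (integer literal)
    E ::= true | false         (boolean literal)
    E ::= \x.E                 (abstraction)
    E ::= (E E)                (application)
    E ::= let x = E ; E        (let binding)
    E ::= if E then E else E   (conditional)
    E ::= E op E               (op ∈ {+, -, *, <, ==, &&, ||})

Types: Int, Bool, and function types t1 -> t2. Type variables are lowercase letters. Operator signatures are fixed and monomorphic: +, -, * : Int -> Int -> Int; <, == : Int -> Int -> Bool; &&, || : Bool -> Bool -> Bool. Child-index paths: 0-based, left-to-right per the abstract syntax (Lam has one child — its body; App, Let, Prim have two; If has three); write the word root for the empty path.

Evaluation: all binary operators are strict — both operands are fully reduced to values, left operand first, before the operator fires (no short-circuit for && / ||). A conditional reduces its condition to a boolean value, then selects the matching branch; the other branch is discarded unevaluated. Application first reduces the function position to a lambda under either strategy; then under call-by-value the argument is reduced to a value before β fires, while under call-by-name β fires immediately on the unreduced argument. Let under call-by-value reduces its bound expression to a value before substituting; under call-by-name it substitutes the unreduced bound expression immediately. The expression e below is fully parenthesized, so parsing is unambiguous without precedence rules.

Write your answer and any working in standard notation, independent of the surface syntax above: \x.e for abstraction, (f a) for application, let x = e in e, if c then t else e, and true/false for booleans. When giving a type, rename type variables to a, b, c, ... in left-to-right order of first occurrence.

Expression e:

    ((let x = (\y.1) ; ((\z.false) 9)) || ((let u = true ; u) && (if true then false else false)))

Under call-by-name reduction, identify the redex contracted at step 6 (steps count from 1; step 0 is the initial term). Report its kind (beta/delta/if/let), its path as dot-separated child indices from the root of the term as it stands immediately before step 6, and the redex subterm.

Answer: delta at root : (false || false)

Derivation:
step 0: ((let x = (\y.1) in ((\z.false) 9)) || ((let u = true in u) && (if true then false else false)))
step 1: [let@0] (((\z.false) 9) || ((let u = true in u) && (if true then false else false)))
step 2: [beta@0] (false || ((let u = true in u) && (if true then false else false)))
step 3: [let@1.0] (false || (true && (if true then false else false)))
step 4: [if@1.1] (false || (true && false))
step 5: [delta@1] (false || false)
step 6: [delta@root] false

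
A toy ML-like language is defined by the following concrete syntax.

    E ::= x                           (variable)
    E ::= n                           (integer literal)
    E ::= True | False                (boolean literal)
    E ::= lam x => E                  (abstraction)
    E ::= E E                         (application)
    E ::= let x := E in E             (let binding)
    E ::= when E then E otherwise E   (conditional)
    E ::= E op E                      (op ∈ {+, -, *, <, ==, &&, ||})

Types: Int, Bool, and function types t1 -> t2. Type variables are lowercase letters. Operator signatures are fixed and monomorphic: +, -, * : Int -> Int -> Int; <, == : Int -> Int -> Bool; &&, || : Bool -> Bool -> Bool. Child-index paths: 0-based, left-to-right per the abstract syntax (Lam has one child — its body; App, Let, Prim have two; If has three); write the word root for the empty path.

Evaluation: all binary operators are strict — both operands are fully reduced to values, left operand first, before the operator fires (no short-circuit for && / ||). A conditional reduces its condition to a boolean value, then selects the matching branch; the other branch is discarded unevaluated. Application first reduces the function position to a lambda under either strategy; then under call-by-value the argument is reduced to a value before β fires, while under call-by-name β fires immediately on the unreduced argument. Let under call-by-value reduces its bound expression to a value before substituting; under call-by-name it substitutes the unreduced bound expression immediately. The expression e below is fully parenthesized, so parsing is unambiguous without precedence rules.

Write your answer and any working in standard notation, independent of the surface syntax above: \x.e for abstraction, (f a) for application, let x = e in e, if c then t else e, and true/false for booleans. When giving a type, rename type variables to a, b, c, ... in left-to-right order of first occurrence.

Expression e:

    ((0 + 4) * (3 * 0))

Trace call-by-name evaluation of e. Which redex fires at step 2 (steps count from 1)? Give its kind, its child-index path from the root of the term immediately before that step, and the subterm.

Derivation:
step 0: ((0 + 4) * (3 * 0))
step 1: [delta@0] (4 * (3 * 0))
step 2: [delta@1] (4 * 0)

Answer: delta at 1 : (3 * 0)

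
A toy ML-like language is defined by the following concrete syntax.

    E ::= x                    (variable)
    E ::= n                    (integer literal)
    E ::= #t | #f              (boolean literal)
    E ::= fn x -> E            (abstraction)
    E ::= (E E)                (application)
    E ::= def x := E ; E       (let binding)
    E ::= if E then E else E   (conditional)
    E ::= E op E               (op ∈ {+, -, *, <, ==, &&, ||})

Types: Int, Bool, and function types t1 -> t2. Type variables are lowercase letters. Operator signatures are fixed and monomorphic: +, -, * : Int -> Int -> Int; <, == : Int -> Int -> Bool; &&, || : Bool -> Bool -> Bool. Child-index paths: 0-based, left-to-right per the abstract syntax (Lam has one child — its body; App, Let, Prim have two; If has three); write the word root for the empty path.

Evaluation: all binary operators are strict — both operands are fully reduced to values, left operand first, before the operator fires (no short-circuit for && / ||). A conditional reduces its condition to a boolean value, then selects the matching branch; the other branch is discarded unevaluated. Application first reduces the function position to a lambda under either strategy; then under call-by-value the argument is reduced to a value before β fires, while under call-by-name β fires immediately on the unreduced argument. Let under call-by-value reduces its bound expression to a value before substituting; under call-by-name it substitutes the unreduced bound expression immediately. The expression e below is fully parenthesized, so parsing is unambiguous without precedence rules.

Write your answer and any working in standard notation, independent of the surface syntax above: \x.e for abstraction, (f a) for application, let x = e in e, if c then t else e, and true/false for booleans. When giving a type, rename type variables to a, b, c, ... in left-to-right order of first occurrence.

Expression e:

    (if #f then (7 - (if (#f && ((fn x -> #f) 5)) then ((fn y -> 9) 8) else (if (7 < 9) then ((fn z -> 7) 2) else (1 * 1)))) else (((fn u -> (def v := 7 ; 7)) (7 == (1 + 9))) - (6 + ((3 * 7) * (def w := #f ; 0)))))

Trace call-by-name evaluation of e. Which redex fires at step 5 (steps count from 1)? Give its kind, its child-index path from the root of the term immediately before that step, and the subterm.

Answer: let at 1.1.1 : (let w = false in 0)

Derivation:
step 0: (if false then (7 - (if (false && ((\x.false) 5)) then ((\y.9) 8) else (if (7 < 9) then ((\z.7) 2) else (1 * 1)))) else (((\u.(let v = 7 in 7)) (7 == (1 + 9))) - (6 + ((3 * 7) * (let w = false in 0)))))
step 1: [if@root] (((\u.(let v = 7 in 7)) (7 == (1 + 9))) - (6 + ((3 * 7) * (let w = false in 0))))
step 2: [beta@0] ((let v = 7 in 7) - (6 + ((3 * 7) * (let w = false in 0))))
step 3: [let@0] (7 - (6 + ((3 * 7) * (let w = false in 0))))
step 4: [delta@1.1.0] (7 - (6 + (21 * (let w = false in 0))))
step 5: [let@1.1.1] (7 - (6 + (21 * 0)))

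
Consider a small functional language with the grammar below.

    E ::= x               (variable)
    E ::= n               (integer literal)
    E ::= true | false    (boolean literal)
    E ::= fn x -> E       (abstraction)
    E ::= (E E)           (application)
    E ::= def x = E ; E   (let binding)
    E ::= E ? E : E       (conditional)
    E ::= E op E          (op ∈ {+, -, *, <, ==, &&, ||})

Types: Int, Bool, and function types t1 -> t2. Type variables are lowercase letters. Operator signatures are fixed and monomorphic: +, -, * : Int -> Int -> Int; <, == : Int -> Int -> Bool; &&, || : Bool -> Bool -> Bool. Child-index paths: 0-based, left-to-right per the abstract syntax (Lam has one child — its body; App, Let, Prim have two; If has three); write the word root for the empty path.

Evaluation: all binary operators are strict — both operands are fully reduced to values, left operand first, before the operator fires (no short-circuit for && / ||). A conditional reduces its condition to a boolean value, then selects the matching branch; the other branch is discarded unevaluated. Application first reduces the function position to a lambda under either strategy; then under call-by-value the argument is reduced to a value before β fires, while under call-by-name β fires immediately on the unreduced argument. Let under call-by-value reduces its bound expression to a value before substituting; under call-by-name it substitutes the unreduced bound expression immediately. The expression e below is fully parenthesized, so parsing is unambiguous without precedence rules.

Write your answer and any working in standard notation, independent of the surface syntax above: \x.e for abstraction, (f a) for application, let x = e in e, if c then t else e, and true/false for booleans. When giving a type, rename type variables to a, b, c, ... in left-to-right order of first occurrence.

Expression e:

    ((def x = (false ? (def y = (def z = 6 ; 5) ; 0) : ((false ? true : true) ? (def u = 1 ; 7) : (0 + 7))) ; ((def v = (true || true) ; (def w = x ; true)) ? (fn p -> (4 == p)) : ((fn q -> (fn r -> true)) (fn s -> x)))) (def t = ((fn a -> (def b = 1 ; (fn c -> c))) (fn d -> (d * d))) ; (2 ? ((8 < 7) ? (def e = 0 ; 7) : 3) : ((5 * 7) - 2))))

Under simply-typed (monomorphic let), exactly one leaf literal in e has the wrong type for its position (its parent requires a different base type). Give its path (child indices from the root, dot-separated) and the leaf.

Answer: 1.1.0 : 2

Trace:
  unify Bool ~ Bool
let z : Int
let y : Int
  unify Bool ~ Bool
  unify Bool ~ Bool
  unify Bool ~ Bool
let u : Int
  unify Int ~ Int
  unify Int ~ Int
  unify Int ~ Int
  unify Int ~ Int
let x : Int
  unify Bool ~ Bool
  unify Bool ~ Bool
let v : Bool
x : Int
let w : Int
  unify Bool ~ Bool
  unify Int ~ Int
p : a
  unify a ~ Int
\p._ : Int -> Bool
\r._ : c -> Bool
\q._ : b -> c -> Bool
x : Int
\s._ : d -> Int
  unify b -> c -> Bool ~ (d -> Int) -> e
  unify b ~ d -> Int
  unify c -> Bool ~ e
_ _ : c -> Bool
  unify Int -> Bool ~ c -> Bool
  unify Int ~ c
  unify Bool ~ Bool
let b : Int
c : g
\c._ : g -> g
\a._ : f -> g -> g
d : h
  unify h ~ Int
d : Int
  unify Int ~ Int
\d._ : Int -> Int
  unify f -> g -> g ~ (Int -> Int) -> i
  unify f ~ Int -> Int
  unify g -> g ~ i
_ _ : g -> g
let t : g -> g
  unify Int ~ Bool
  FAIL: mismatch Int ~ Bool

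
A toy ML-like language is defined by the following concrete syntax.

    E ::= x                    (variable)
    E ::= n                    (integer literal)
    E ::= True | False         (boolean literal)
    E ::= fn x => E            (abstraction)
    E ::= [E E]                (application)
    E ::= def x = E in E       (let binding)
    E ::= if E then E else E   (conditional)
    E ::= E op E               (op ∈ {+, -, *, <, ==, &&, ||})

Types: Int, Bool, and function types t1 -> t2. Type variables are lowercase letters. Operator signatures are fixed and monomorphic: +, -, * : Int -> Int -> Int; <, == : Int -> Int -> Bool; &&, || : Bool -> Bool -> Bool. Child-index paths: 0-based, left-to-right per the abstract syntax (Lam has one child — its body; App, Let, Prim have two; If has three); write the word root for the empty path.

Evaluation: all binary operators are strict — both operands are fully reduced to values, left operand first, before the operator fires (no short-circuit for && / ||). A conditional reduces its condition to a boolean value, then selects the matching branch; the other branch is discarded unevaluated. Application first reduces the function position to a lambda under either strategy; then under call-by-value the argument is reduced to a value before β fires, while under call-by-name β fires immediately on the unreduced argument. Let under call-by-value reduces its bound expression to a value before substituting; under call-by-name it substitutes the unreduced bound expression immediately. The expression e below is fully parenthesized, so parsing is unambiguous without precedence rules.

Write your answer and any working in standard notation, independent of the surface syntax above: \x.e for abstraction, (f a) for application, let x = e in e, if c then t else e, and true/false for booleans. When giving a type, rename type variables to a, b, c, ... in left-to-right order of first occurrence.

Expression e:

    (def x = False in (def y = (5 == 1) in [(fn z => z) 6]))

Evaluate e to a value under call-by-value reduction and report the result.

Trace:
step 0: (let x = false in (let y = (5 == 1) in ((\z.z) 6)))
step 1: [let@root] (let y = (5 == 1) in ((\z.z) 6))
step 2: [delta@0] (let y = false in ((\z.z) 6))
step 3: [let@root] ((\z.z) 6)
step 4: [beta@root] 6

Answer: 6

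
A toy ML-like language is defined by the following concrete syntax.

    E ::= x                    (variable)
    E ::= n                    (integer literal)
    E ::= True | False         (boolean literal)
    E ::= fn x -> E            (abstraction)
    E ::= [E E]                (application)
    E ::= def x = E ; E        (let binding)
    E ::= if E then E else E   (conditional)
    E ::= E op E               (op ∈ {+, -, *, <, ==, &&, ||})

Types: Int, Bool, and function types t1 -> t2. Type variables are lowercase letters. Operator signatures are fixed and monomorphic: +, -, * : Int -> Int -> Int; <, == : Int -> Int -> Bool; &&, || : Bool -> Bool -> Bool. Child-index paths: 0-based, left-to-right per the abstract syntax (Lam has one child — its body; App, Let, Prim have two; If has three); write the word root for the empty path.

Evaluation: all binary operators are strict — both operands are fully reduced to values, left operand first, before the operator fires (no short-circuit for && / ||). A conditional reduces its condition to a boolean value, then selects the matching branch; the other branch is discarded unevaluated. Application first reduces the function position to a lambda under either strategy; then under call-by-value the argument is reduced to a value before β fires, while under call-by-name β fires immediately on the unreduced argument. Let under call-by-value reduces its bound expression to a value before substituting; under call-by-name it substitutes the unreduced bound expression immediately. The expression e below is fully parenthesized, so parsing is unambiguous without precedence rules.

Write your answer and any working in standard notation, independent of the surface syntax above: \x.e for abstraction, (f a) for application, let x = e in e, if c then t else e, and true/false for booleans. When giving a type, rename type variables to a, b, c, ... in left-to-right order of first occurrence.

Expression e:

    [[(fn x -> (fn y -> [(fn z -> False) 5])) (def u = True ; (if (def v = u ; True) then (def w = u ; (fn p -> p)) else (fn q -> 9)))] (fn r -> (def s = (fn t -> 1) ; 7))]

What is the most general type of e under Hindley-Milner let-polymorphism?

Answer: Bool

Working:
\z._ : c -> Bool
  unify c -> Bool ~ Int -> d
  unify c ~ Int
  unify Bool ~ d
_ _ : Bool
\y._ : b -> Bool
\x._ : a -> b -> Bool
let u : Bool
u : Bool
let v : Bool
  unify Bool ~ Bool
u : Bool
let w : Bool
p : e
\p._ : e -> e
\q._ : f -> Int
  unify e -> e ~ f -> Int
  unify e ~ f
  unify f ~ Int
  unify a -> b -> Bool ~ (Int -> Int) -> g
  unify a ~ Int -> Int
  unify b -> Bool ~ g
_ _ : b -> Bool
\t._ : i -> Int
let s : forall. i -> Int
\r._ : h -> Int
  unify b -> Bool ~ (h -> Int) -> j
  unify b ~ h -> Int
  unify Bool ~ j
_ _ : Bool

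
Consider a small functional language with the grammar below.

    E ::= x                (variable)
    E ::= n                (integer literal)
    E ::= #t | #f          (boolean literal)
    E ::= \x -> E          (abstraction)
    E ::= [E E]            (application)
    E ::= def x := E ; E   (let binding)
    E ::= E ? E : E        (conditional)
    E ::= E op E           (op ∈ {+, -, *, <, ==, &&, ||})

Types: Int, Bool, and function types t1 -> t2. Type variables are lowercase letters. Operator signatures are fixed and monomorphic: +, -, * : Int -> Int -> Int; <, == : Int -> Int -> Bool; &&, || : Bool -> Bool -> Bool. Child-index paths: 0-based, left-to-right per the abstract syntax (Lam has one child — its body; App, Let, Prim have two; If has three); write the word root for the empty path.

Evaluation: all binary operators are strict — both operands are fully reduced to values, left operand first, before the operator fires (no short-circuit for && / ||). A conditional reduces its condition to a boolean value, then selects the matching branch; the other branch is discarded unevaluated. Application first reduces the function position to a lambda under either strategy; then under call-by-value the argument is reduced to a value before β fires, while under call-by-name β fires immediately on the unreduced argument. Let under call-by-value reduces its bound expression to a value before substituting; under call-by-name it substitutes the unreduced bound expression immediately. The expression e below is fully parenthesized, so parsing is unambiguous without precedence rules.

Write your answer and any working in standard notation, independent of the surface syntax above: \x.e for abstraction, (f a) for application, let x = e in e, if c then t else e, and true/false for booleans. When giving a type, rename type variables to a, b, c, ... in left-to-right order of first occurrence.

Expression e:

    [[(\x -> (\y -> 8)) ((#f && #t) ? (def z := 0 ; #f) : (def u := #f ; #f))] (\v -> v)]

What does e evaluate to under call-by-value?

Answer: 8

Trace:
step 0: (((\x.(\y.8)) (if (false && true) then (let z = 0 in false) else (let u = false in false))) (\v.v))
step 1: [delta@0.1.0] (((\x.(\y.8)) (if false then (let z = 0 in false) else (let u = false in false))) (\v.v))
step 2: [if@0.1] (((\x.(\y.8)) (let u = false in false)) (\v.v))
step 3: [let@0.1] (((\x.(\y.8)) false) (\v.v))
step 4: [beta@0] ((\y.8) (\v.v))
step 5: [beta@root] 8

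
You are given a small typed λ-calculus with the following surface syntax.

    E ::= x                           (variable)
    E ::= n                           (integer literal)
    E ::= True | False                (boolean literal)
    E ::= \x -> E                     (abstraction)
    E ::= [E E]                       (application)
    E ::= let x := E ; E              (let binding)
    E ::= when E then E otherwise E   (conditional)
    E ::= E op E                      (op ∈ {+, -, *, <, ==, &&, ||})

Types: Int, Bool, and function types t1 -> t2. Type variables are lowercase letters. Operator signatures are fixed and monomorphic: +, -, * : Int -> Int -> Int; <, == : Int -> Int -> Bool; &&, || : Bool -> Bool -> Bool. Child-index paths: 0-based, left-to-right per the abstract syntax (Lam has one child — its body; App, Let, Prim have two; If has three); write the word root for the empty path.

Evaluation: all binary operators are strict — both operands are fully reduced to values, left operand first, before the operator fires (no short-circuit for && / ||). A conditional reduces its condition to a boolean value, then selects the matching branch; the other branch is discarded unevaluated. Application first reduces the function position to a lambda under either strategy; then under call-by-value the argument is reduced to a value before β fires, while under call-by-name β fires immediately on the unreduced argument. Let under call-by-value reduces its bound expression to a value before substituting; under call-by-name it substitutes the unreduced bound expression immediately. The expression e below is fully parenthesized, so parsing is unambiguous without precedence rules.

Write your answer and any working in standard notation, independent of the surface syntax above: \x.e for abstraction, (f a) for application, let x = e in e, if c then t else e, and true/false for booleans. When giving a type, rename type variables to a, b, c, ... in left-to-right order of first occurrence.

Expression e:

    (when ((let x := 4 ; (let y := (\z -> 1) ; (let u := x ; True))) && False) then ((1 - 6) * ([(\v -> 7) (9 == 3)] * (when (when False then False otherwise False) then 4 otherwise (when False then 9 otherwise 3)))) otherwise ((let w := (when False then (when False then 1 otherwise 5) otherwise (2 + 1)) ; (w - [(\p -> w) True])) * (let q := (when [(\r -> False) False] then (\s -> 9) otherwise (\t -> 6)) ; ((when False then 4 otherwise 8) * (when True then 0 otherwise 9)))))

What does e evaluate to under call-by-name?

Answer: 0

Working:
step 0: (if ((let x = 4 in (let y = (\z.1) in (let u = x in true))) && false) then ((1 - 6) * (((\v.7) (9 == 3)) * (if (if false then false else false) then 4 else (if false then 9 else 3)))) else ((let w = (if false then (if false then 1 else 5) else (2 + 1)) in (w - ((\p.w) true))) * (let q = (if ((\r.false) false) then (\s.9) else (\t.6)) in ((if false then 4 else 8) * (if true then 0 else 9)))))
step 1: [let@0.0] (if ((let y = (\z.1) in (let u = 4 in true)) && false) then ((1 - 6) * (((\v.7) (9 == 3)) * (if (if false then false else false) then 4 else (if false then 9 else 3)))) else ((let w = (if false then (if false then 1 else 5) else (2 + 1)) in (w - ((\p.w) true))) * (let q = (if ((\r.false) false) then (\s.9) else (\t.6)) in ((if false then 4 else 8) * (if true then 0 else 9)))))
step 2: [let@0.0] (if ((let u = 4 in true) && false) then ((1 - 6) * (((\v.7) (9 == 3)) * (if (if false then false else false) then 4 else (if false then 9 else 3)))) else ((let w = (if false then (if false then 1 else 5) else (2 + 1)) in (w - ((\p.w) true))) * (let q = (if ((\r.false) false) then (\s.9) else (\t.6)) in ((if false then 4 else 8) * (if true then 0 else 9)))))
step 3: [let@0.0] (if (true && false) then ((1 - 6) * (((\v.7) (9 == 3)) * (if (if false then false else false) then 4 else (if false then 9 else 3)))) else ((let w = (if false then (if false then 1 else 5) else (2 + 1)) in (w - ((\p.w) true))) * (let q = (if ((\r.false) false) then (\s.9) else (\t.6)) in ((if false then 4 else 8) * (if true then 0 else 9)))))
step 4: [delta@0] (if false then ((1 - 6) * (((\v.7) (9 == 3)) * (if (if false then false else false) then 4 else (if false then 9 else 3)))) else ((let w = (if false then (if false then 1 else 5) else (2 + 1)) in (w - ((\p.w) true))) * (let q = (if ((\r.false) false) then (\s.9) else (\t.6)) in ((if false then 4 else 8) * (if true then 0 else 9)))))
step 5: [if@root] ((let w = (if false then (if false then 1 else 5) else (2 + 1)) in (w - ((\p.w) true))) * (let q = (if ((\r.false) false) then (\s.9) else (\t.6)) in ((if false then 4 else 8) * (if true then 0 else 9))))
step 6: [let@0] (((if false then (if false then 1 else 5) else (2 + 1)) - ((\p.(if false then (if false then 1 else 5) else (2 + 1))) true)) * (let q = (if ((\r.false) false) then (\s.9) else (\t.6)) in ((if false then 4 else 8) * (if true then 0 else 9))))
step 7: [if@0.0] (((2 + 1) - ((\p.(if false then (if false then 1 else 5) else (2 + 1))) true)) * (let q = (if ((\r.false) false) then (\s.9) else (\t.6)) in ((if false then 4 else 8) * (if true then 0 else 9))))
step 8: [delta@0.0] ((3 - ((\p.(if false then (if false then 1 else 5) else (2 + 1))) true)) * (let q = (if ((\r.false) false) then (\s.9) else (\t.6)) in ((if false then 4 else 8) * (if true then 0 else 9))))
step 9: [beta@0.1] ((3 - (if false then (if false then 1 else 5) else (2 + 1))) * (let q = (if ((\r.false) false) then (\s.9) else (\t.6)) in ((if false then 4 else 8) * (if true then 0 else 9))))
step 10: [if@0.1] ((3 - (2 + 1)) * (let q = (if ((\r.false) false) then (\s.9) else (\t.6)) in ((if false then 4 else 8) * (if true then 0 else 9))))
step 11: [delta@0.1] ((3 - 3) * (let q = (if ((\r.false) false) then (\s.9) else (\t.6)) in ((if false then 4 else 8) * (if true then 0 else 9))))
step 12: [delta@0] (0 * (let q = (if ((\r.false) false) then (\s.9) else (\t.6)) in ((if false then 4 else 8) * (if true then 0 else 9))))
step 13: [let@1] (0 * ((if false then 4 else 8) * (if true then 0 else 9)))
step 14: [if@1.0] (0 * (8 * (if true then 0 else 9)))
step 15: [if@1.1] (0 * (8 * 0))
step 16: [delta@1] (0 * 0)
step 17: [delta@root] 0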